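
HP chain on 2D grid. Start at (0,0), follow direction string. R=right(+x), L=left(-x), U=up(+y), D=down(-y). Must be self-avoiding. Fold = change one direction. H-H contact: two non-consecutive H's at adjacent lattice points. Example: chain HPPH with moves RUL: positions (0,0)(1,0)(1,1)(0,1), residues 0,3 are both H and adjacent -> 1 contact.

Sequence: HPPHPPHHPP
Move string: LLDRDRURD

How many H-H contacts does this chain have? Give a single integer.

Positions: [(0, 0), (-1, 0), (-2, 0), (-2, -1), (-1, -1), (-1, -2), (0, -2), (0, -1), (1, -1), (1, -2)]
H-H contact: residue 0 @(0,0) - residue 7 @(0, -1)

Answer: 1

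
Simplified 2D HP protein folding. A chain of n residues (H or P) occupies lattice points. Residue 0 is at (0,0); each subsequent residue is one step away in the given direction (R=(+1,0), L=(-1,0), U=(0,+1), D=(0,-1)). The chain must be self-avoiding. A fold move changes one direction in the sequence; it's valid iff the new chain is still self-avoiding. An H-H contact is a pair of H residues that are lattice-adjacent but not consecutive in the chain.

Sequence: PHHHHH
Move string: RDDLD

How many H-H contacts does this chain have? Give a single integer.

Answer: 0

Derivation:
Positions: [(0, 0), (1, 0), (1, -1), (1, -2), (0, -2), (0, -3)]
No H-H contacts found.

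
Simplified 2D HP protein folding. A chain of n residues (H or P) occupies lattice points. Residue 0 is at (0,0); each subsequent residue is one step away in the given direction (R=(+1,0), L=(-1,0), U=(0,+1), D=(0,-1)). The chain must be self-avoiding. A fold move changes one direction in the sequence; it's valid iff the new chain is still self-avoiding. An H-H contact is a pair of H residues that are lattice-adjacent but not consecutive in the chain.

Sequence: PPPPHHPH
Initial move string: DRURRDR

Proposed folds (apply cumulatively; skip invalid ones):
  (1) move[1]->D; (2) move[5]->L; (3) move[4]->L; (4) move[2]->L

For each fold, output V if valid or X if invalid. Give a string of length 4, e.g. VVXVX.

Answer: XXXX

Derivation:
Initial: DRURRDR -> [(0, 0), (0, -1), (1, -1), (1, 0), (2, 0), (3, 0), (3, -1), (4, -1)]
Fold 1: move[1]->D => DDURRDR INVALID (collision), skipped
Fold 2: move[5]->L => DRURRLR INVALID (collision), skipped
Fold 3: move[4]->L => DRURLDR INVALID (collision), skipped
Fold 4: move[2]->L => DRLRRDR INVALID (collision), skipped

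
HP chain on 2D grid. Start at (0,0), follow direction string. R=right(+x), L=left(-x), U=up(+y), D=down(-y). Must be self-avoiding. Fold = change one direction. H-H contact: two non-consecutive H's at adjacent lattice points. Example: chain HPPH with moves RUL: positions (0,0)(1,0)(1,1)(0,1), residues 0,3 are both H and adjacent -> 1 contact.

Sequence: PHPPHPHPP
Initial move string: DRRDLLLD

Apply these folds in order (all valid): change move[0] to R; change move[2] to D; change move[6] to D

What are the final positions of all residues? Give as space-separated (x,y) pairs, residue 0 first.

Initial moves: DRRDLLLD
Fold: move[0]->R => RRRDLLLD (positions: [(0, 0), (1, 0), (2, 0), (3, 0), (3, -1), (2, -1), (1, -1), (0, -1), (0, -2)])
Fold: move[2]->D => RRDDLLLD (positions: [(0, 0), (1, 0), (2, 0), (2, -1), (2, -2), (1, -2), (0, -2), (-1, -2), (-1, -3)])
Fold: move[6]->D => RRDDLLDD (positions: [(0, 0), (1, 0), (2, 0), (2, -1), (2, -2), (1, -2), (0, -2), (0, -3), (0, -4)])

Answer: (0,0) (1,0) (2,0) (2,-1) (2,-2) (1,-2) (0,-2) (0,-3) (0,-4)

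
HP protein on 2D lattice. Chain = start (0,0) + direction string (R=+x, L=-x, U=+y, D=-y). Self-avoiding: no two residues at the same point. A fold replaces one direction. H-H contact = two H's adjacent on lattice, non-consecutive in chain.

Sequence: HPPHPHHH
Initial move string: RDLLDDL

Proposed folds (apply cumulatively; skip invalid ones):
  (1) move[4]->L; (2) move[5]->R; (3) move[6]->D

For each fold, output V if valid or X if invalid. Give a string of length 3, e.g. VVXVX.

Initial: RDLLDDL -> [(0, 0), (1, 0), (1, -1), (0, -1), (-1, -1), (-1, -2), (-1, -3), (-2, -3)]
Fold 1: move[4]->L => RDLLLDL VALID
Fold 2: move[5]->R => RDLLLRL INVALID (collision), skipped
Fold 3: move[6]->D => RDLLLDD VALID

Answer: VXV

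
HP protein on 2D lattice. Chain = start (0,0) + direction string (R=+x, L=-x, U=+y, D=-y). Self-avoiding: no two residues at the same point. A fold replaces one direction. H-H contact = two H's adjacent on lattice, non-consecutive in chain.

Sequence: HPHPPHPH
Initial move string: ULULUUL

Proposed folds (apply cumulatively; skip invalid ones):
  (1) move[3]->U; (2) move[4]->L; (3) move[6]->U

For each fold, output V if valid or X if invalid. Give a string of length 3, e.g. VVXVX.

Answer: VVV

Derivation:
Initial: ULULUUL -> [(0, 0), (0, 1), (-1, 1), (-1, 2), (-2, 2), (-2, 3), (-2, 4), (-3, 4)]
Fold 1: move[3]->U => ULUUUUL VALID
Fold 2: move[4]->L => ULUULUL VALID
Fold 3: move[6]->U => ULUULUU VALID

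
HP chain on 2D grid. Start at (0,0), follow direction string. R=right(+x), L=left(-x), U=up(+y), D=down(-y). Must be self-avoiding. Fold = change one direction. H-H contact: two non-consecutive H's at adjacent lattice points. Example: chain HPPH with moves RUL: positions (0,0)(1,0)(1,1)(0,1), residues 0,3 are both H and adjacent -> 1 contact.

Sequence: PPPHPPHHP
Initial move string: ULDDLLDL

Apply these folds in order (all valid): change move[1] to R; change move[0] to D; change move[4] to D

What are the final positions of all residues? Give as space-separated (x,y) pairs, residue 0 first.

Answer: (0,0) (0,-1) (1,-1) (1,-2) (1,-3) (1,-4) (0,-4) (0,-5) (-1,-5)

Derivation:
Initial moves: ULDDLLDL
Fold: move[1]->R => URDDLLDL (positions: [(0, 0), (0, 1), (1, 1), (1, 0), (1, -1), (0, -1), (-1, -1), (-1, -2), (-2, -2)])
Fold: move[0]->D => DRDDLLDL (positions: [(0, 0), (0, -1), (1, -1), (1, -2), (1, -3), (0, -3), (-1, -3), (-1, -4), (-2, -4)])
Fold: move[4]->D => DRDDDLDL (positions: [(0, 0), (0, -1), (1, -1), (1, -2), (1, -3), (1, -4), (0, -4), (0, -5), (-1, -5)])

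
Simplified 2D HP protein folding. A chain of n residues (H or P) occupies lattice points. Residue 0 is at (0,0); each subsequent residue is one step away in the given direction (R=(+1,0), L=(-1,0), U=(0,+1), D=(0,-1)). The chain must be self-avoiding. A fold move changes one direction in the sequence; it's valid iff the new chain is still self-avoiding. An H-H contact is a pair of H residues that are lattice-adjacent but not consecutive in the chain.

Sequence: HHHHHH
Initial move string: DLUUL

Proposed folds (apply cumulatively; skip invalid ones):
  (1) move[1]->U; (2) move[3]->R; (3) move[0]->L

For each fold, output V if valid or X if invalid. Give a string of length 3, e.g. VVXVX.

Answer: XXV

Derivation:
Initial: DLUUL -> [(0, 0), (0, -1), (-1, -1), (-1, 0), (-1, 1), (-2, 1)]
Fold 1: move[1]->U => DUUUL INVALID (collision), skipped
Fold 2: move[3]->R => DLURL INVALID (collision), skipped
Fold 3: move[0]->L => LLUUL VALID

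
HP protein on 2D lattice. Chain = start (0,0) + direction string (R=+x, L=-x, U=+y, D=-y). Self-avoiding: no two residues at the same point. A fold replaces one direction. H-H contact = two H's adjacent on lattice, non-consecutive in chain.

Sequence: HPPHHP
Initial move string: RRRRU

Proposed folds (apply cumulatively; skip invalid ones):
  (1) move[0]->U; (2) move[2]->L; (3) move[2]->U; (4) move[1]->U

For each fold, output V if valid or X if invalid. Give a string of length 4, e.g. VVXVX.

Initial: RRRRU -> [(0, 0), (1, 0), (2, 0), (3, 0), (4, 0), (4, 1)]
Fold 1: move[0]->U => URRRU VALID
Fold 2: move[2]->L => URLRU INVALID (collision), skipped
Fold 3: move[2]->U => URURU VALID
Fold 4: move[1]->U => UUURU VALID

Answer: VXVV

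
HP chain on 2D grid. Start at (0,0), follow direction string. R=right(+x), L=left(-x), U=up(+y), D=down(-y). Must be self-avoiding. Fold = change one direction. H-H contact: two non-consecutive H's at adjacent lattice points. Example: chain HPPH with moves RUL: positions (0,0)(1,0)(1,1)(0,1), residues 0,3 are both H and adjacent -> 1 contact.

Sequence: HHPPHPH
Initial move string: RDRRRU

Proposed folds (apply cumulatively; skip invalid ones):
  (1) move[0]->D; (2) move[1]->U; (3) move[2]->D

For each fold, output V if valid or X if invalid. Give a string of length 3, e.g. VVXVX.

Initial: RDRRRU -> [(0, 0), (1, 0), (1, -1), (2, -1), (3, -1), (4, -1), (4, 0)]
Fold 1: move[0]->D => DDRRRU VALID
Fold 2: move[1]->U => DURRRU INVALID (collision), skipped
Fold 3: move[2]->D => DDDRRU VALID

Answer: VXV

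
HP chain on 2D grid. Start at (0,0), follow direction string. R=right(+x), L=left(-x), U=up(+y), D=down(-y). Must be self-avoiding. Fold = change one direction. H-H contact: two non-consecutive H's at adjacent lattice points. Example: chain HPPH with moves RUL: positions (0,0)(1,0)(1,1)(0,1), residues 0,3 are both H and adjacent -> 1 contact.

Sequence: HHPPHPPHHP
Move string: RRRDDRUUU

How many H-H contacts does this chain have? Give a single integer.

Positions: [(0, 0), (1, 0), (2, 0), (3, 0), (3, -1), (3, -2), (4, -2), (4, -1), (4, 0), (4, 1)]
H-H contact: residue 4 @(3,-1) - residue 7 @(4, -1)

Answer: 1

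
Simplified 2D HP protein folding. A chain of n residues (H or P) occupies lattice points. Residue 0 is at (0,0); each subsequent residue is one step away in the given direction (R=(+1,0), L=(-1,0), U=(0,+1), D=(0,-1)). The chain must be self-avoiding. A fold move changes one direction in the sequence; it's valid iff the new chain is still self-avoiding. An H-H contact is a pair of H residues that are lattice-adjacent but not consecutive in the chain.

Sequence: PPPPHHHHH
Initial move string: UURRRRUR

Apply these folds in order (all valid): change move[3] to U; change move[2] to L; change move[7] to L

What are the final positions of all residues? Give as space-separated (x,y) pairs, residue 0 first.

Answer: (0,0) (0,1) (0,2) (-1,2) (-1,3) (0,3) (1,3) (1,4) (0,4)

Derivation:
Initial moves: UURRRRUR
Fold: move[3]->U => UURURRUR (positions: [(0, 0), (0, 1), (0, 2), (1, 2), (1, 3), (2, 3), (3, 3), (3, 4), (4, 4)])
Fold: move[2]->L => UULURRUR (positions: [(0, 0), (0, 1), (0, 2), (-1, 2), (-1, 3), (0, 3), (1, 3), (1, 4), (2, 4)])
Fold: move[7]->L => UULURRUL (positions: [(0, 0), (0, 1), (0, 2), (-1, 2), (-1, 3), (0, 3), (1, 3), (1, 4), (0, 4)])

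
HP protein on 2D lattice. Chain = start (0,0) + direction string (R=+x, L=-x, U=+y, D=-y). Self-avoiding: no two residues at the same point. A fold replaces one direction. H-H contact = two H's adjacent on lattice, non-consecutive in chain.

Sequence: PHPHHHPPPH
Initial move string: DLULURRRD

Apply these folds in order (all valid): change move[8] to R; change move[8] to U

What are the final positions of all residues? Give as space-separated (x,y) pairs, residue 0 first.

Initial moves: DLULURRRD
Fold: move[8]->R => DLULURRRR (positions: [(0, 0), (0, -1), (-1, -1), (-1, 0), (-2, 0), (-2, 1), (-1, 1), (0, 1), (1, 1), (2, 1)])
Fold: move[8]->U => DLULURRRU (positions: [(0, 0), (0, -1), (-1, -1), (-1, 0), (-2, 0), (-2, 1), (-1, 1), (0, 1), (1, 1), (1, 2)])

Answer: (0,0) (0,-1) (-1,-1) (-1,0) (-2,0) (-2,1) (-1,1) (0,1) (1,1) (1,2)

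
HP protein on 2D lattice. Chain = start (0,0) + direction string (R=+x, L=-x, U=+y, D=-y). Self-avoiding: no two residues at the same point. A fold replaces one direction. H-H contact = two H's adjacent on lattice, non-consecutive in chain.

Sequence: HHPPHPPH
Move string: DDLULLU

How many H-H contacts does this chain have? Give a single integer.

Positions: [(0, 0), (0, -1), (0, -2), (-1, -2), (-1, -1), (-2, -1), (-3, -1), (-3, 0)]
H-H contact: residue 1 @(0,-1) - residue 4 @(-1, -1)

Answer: 1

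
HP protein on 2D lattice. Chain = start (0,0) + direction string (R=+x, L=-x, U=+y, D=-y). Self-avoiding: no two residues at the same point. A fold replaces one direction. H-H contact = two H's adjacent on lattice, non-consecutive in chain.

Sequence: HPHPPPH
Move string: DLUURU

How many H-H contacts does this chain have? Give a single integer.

Positions: [(0, 0), (0, -1), (-1, -1), (-1, 0), (-1, 1), (0, 1), (0, 2)]
No H-H contacts found.

Answer: 0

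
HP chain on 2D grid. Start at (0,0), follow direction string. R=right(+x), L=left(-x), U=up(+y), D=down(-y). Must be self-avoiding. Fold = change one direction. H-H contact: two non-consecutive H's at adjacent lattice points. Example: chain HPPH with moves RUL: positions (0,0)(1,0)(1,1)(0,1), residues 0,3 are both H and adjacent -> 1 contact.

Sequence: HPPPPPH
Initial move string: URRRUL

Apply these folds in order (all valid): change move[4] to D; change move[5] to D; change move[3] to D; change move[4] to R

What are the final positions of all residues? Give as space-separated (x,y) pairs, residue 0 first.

Answer: (0,0) (0,1) (1,1) (2,1) (2,0) (3,0) (3,-1)

Derivation:
Initial moves: URRRUL
Fold: move[4]->D => URRRDL (positions: [(0, 0), (0, 1), (1, 1), (2, 1), (3, 1), (3, 0), (2, 0)])
Fold: move[5]->D => URRRDD (positions: [(0, 0), (0, 1), (1, 1), (2, 1), (3, 1), (3, 0), (3, -1)])
Fold: move[3]->D => URRDDD (positions: [(0, 0), (0, 1), (1, 1), (2, 1), (2, 0), (2, -1), (2, -2)])
Fold: move[4]->R => URRDRD (positions: [(0, 0), (0, 1), (1, 1), (2, 1), (2, 0), (3, 0), (3, -1)])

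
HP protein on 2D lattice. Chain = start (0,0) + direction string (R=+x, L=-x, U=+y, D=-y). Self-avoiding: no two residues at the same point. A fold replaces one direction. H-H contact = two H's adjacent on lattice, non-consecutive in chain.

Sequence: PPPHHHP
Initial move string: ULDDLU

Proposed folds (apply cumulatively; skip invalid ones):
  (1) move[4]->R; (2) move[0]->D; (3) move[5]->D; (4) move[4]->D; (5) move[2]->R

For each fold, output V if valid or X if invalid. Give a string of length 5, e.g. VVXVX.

Answer: XVVVX

Derivation:
Initial: ULDDLU -> [(0, 0), (0, 1), (-1, 1), (-1, 0), (-1, -1), (-2, -1), (-2, 0)]
Fold 1: move[4]->R => ULDDRU INVALID (collision), skipped
Fold 2: move[0]->D => DLDDLU VALID
Fold 3: move[5]->D => DLDDLD VALID
Fold 4: move[4]->D => DLDDDD VALID
Fold 5: move[2]->R => DLRDDD INVALID (collision), skipped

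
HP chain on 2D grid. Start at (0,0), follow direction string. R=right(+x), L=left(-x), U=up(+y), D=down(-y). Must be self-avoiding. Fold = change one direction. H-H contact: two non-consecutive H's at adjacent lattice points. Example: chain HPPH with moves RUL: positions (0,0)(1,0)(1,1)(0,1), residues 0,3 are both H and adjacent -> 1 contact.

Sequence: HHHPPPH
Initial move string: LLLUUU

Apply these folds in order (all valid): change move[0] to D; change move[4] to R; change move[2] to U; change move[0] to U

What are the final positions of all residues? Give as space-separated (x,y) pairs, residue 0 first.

Answer: (0,0) (0,1) (-1,1) (-1,2) (-1,3) (0,3) (0,4)

Derivation:
Initial moves: LLLUUU
Fold: move[0]->D => DLLUUU (positions: [(0, 0), (0, -1), (-1, -1), (-2, -1), (-2, 0), (-2, 1), (-2, 2)])
Fold: move[4]->R => DLLURU (positions: [(0, 0), (0, -1), (-1, -1), (-2, -1), (-2, 0), (-1, 0), (-1, 1)])
Fold: move[2]->U => DLUURU (positions: [(0, 0), (0, -1), (-1, -1), (-1, 0), (-1, 1), (0, 1), (0, 2)])
Fold: move[0]->U => ULUURU (positions: [(0, 0), (0, 1), (-1, 1), (-1, 2), (-1, 3), (0, 3), (0, 4)])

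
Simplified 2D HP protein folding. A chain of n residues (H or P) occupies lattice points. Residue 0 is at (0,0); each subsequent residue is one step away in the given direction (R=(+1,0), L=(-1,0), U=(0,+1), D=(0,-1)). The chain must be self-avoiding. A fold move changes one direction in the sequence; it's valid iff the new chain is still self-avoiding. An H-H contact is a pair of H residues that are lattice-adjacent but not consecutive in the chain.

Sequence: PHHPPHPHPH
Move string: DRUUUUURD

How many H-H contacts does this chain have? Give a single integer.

Positions: [(0, 0), (0, -1), (1, -1), (1, 0), (1, 1), (1, 2), (1, 3), (1, 4), (2, 4), (2, 3)]
No H-H contacts found.

Answer: 0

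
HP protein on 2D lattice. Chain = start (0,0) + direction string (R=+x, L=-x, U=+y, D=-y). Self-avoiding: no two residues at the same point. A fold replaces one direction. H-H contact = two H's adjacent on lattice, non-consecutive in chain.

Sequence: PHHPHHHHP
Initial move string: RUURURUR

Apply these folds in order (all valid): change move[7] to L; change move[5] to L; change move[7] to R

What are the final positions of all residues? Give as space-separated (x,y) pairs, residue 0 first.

Answer: (0,0) (1,0) (1,1) (1,2) (2,2) (2,3) (1,3) (1,4) (2,4)

Derivation:
Initial moves: RUURURUR
Fold: move[7]->L => RUURURUL (positions: [(0, 0), (1, 0), (1, 1), (1, 2), (2, 2), (2, 3), (3, 3), (3, 4), (2, 4)])
Fold: move[5]->L => RUURULUL (positions: [(0, 0), (1, 0), (1, 1), (1, 2), (2, 2), (2, 3), (1, 3), (1, 4), (0, 4)])
Fold: move[7]->R => RUURULUR (positions: [(0, 0), (1, 0), (1, 1), (1, 2), (2, 2), (2, 3), (1, 3), (1, 4), (2, 4)])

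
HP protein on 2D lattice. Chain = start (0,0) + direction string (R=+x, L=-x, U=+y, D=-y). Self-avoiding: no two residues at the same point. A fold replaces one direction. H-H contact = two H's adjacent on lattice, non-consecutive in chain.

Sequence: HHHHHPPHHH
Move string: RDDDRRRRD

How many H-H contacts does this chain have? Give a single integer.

Answer: 0

Derivation:
Positions: [(0, 0), (1, 0), (1, -1), (1, -2), (1, -3), (2, -3), (3, -3), (4, -3), (5, -3), (5, -4)]
No H-H contacts found.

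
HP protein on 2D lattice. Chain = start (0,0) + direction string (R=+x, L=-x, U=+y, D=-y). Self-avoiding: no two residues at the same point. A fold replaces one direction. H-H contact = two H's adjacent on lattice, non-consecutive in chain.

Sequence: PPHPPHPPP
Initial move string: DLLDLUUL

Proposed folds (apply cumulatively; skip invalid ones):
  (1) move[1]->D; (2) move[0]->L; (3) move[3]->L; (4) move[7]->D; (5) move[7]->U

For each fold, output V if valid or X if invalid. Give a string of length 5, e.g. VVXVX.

Initial: DLLDLUUL -> [(0, 0), (0, -1), (-1, -1), (-2, -1), (-2, -2), (-3, -2), (-3, -1), (-3, 0), (-4, 0)]
Fold 1: move[1]->D => DDLDLUUL VALID
Fold 2: move[0]->L => LDLDLUUL VALID
Fold 3: move[3]->L => LDLLLUUL VALID
Fold 4: move[7]->D => LDLLLUUD INVALID (collision), skipped
Fold 5: move[7]->U => LDLLLUUU VALID

Answer: VVVXV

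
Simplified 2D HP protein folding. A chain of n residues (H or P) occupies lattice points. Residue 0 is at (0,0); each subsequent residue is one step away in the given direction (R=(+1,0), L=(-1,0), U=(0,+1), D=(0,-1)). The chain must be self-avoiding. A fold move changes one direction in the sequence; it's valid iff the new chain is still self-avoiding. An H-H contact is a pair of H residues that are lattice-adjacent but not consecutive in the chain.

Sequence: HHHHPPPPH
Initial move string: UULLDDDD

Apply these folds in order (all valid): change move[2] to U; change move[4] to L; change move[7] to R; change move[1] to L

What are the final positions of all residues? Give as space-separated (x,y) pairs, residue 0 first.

Answer: (0,0) (0,1) (-1,1) (-1,2) (-2,2) (-3,2) (-3,1) (-3,0) (-2,0)

Derivation:
Initial moves: UULLDDDD
Fold: move[2]->U => UUULDDDD (positions: [(0, 0), (0, 1), (0, 2), (0, 3), (-1, 3), (-1, 2), (-1, 1), (-1, 0), (-1, -1)])
Fold: move[4]->L => UUULLDDD (positions: [(0, 0), (0, 1), (0, 2), (0, 3), (-1, 3), (-2, 3), (-2, 2), (-2, 1), (-2, 0)])
Fold: move[7]->R => UUULLDDR (positions: [(0, 0), (0, 1), (0, 2), (0, 3), (-1, 3), (-2, 3), (-2, 2), (-2, 1), (-1, 1)])
Fold: move[1]->L => ULULLDDR (positions: [(0, 0), (0, 1), (-1, 1), (-1, 2), (-2, 2), (-3, 2), (-3, 1), (-3, 0), (-2, 0)])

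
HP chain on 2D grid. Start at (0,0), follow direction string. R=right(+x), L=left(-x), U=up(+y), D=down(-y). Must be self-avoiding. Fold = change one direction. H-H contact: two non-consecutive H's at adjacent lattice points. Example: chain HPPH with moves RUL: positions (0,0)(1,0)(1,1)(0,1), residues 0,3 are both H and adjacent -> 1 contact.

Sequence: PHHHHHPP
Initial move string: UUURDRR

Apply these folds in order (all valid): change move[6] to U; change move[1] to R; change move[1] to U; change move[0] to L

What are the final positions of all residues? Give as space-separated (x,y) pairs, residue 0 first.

Answer: (0,0) (-1,0) (-1,1) (-1,2) (0,2) (0,1) (1,1) (1,2)

Derivation:
Initial moves: UUURDRR
Fold: move[6]->U => UUURDRU (positions: [(0, 0), (0, 1), (0, 2), (0, 3), (1, 3), (1, 2), (2, 2), (2, 3)])
Fold: move[1]->R => URURDRU (positions: [(0, 0), (0, 1), (1, 1), (1, 2), (2, 2), (2, 1), (3, 1), (3, 2)])
Fold: move[1]->U => UUURDRU (positions: [(0, 0), (0, 1), (0, 2), (0, 3), (1, 3), (1, 2), (2, 2), (2, 3)])
Fold: move[0]->L => LUURDRU (positions: [(0, 0), (-1, 0), (-1, 1), (-1, 2), (0, 2), (0, 1), (1, 1), (1, 2)])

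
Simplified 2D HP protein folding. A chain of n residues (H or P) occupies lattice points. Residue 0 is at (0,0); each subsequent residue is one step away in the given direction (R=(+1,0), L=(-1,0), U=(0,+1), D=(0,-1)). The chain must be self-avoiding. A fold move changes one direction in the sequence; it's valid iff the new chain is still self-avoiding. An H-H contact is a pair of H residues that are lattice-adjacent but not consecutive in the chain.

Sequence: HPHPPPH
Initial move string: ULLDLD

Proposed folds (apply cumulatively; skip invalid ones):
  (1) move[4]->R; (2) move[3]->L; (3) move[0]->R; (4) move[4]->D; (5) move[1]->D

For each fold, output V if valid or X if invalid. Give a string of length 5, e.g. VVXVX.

Initial: ULLDLD -> [(0, 0), (0, 1), (-1, 1), (-2, 1), (-2, 0), (-3, 0), (-3, -1)]
Fold 1: move[4]->R => ULLDRD VALID
Fold 2: move[3]->L => ULLLRD INVALID (collision), skipped
Fold 3: move[0]->R => RLLDRD INVALID (collision), skipped
Fold 4: move[4]->D => ULLDDD VALID
Fold 5: move[1]->D => UDLDDD INVALID (collision), skipped

Answer: VXXVX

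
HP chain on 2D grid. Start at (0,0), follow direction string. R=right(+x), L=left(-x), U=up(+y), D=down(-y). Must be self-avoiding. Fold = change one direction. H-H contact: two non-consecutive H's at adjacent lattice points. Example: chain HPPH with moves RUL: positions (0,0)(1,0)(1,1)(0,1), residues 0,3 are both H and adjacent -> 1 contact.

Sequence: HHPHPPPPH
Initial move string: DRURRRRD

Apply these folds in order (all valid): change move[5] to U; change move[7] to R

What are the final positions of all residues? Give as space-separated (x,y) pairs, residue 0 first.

Initial moves: DRURRRRD
Fold: move[5]->U => DRURRURD (positions: [(0, 0), (0, -1), (1, -1), (1, 0), (2, 0), (3, 0), (3, 1), (4, 1), (4, 0)])
Fold: move[7]->R => DRURRURR (positions: [(0, 0), (0, -1), (1, -1), (1, 0), (2, 0), (3, 0), (3, 1), (4, 1), (5, 1)])

Answer: (0,0) (0,-1) (1,-1) (1,0) (2,0) (3,0) (3,1) (4,1) (5,1)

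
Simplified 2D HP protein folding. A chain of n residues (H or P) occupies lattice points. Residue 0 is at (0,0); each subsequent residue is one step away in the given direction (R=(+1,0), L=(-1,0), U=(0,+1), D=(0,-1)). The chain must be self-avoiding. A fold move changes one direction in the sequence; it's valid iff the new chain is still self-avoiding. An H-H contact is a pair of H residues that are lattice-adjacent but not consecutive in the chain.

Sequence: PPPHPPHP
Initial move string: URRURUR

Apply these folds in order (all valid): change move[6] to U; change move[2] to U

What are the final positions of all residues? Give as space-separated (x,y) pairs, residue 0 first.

Answer: (0,0) (0,1) (1,1) (1,2) (1,3) (2,3) (2,4) (2,5)

Derivation:
Initial moves: URRURUR
Fold: move[6]->U => URRURUU (positions: [(0, 0), (0, 1), (1, 1), (2, 1), (2, 2), (3, 2), (3, 3), (3, 4)])
Fold: move[2]->U => URUURUU (positions: [(0, 0), (0, 1), (1, 1), (1, 2), (1, 3), (2, 3), (2, 4), (2, 5)])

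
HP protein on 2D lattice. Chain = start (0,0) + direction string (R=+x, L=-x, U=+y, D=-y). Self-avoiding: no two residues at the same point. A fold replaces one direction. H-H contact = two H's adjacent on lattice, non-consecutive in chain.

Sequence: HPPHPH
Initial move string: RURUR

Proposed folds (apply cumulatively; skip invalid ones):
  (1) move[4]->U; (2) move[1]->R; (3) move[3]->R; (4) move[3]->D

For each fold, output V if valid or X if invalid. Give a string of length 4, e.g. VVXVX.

Initial: RURUR -> [(0, 0), (1, 0), (1, 1), (2, 1), (2, 2), (3, 2)]
Fold 1: move[4]->U => RURUU VALID
Fold 2: move[1]->R => RRRUU VALID
Fold 3: move[3]->R => RRRRU VALID
Fold 4: move[3]->D => RRRDU INVALID (collision), skipped

Answer: VVVX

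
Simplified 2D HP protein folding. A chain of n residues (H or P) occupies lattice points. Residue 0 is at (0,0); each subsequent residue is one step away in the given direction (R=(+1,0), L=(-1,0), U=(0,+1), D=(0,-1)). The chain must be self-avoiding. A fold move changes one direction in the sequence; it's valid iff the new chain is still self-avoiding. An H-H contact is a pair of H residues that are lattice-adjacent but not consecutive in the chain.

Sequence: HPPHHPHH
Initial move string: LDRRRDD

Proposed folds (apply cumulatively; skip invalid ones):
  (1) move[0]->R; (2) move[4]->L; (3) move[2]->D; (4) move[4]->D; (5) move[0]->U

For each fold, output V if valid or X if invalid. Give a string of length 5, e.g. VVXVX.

Answer: VXVVX

Derivation:
Initial: LDRRRDD -> [(0, 0), (-1, 0), (-1, -1), (0, -1), (1, -1), (2, -1), (2, -2), (2, -3)]
Fold 1: move[0]->R => RDRRRDD VALID
Fold 2: move[4]->L => RDRRLDD INVALID (collision), skipped
Fold 3: move[2]->D => RDDRRDD VALID
Fold 4: move[4]->D => RDDRDDD VALID
Fold 5: move[0]->U => UDDRDDD INVALID (collision), skipped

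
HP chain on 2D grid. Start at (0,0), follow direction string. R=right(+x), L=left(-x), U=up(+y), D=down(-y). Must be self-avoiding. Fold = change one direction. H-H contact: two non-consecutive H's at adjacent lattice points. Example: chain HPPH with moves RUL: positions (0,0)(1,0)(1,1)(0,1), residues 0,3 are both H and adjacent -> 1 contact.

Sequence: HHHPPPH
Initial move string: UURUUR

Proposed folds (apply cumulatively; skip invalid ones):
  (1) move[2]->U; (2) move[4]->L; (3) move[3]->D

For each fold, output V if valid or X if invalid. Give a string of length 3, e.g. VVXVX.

Answer: VXX

Derivation:
Initial: UURUUR -> [(0, 0), (0, 1), (0, 2), (1, 2), (1, 3), (1, 4), (2, 4)]
Fold 1: move[2]->U => UUUUUR VALID
Fold 2: move[4]->L => UUUULR INVALID (collision), skipped
Fold 3: move[3]->D => UUUDUR INVALID (collision), skipped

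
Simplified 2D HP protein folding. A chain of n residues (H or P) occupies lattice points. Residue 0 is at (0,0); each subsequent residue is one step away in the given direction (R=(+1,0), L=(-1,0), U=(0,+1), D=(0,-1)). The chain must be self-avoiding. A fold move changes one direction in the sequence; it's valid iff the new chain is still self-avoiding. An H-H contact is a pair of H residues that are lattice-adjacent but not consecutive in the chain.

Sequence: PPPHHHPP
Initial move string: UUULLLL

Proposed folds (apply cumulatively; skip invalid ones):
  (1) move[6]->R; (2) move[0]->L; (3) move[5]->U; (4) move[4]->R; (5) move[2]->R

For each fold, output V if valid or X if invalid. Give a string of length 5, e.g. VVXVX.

Answer: XVVXX

Derivation:
Initial: UUULLLL -> [(0, 0), (0, 1), (0, 2), (0, 3), (-1, 3), (-2, 3), (-3, 3), (-4, 3)]
Fold 1: move[6]->R => UUULLLR INVALID (collision), skipped
Fold 2: move[0]->L => LUULLLL VALID
Fold 3: move[5]->U => LUULLUL VALID
Fold 4: move[4]->R => LUULRUL INVALID (collision), skipped
Fold 5: move[2]->R => LURLLUL INVALID (collision), skipped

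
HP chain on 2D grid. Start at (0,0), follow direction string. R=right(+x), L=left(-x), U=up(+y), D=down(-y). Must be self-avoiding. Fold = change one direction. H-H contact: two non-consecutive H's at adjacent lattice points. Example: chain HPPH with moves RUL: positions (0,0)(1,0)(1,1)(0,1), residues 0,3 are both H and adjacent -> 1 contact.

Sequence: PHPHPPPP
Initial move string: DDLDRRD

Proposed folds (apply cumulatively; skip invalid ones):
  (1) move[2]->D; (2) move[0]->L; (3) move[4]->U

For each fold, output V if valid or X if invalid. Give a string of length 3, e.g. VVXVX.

Initial: DDLDRRD -> [(0, 0), (0, -1), (0, -2), (-1, -2), (-1, -3), (0, -3), (1, -3), (1, -4)]
Fold 1: move[2]->D => DDDDRRD VALID
Fold 2: move[0]->L => LDDDRRD VALID
Fold 3: move[4]->U => LDDDURD INVALID (collision), skipped

Answer: VVX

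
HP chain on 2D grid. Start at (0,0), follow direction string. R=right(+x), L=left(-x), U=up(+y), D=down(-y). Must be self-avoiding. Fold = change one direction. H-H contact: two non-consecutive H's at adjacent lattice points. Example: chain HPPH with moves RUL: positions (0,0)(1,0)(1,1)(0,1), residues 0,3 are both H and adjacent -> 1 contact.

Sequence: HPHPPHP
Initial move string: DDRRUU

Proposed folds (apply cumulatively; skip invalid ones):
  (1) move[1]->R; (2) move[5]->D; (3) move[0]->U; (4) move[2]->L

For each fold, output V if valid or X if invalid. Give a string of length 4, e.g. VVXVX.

Initial: DDRRUU -> [(0, 0), (0, -1), (0, -2), (1, -2), (2, -2), (2, -1), (2, 0)]
Fold 1: move[1]->R => DRRRUU VALID
Fold 2: move[5]->D => DRRRUD INVALID (collision), skipped
Fold 3: move[0]->U => URRRUU VALID
Fold 4: move[2]->L => URLRUU INVALID (collision), skipped

Answer: VXVX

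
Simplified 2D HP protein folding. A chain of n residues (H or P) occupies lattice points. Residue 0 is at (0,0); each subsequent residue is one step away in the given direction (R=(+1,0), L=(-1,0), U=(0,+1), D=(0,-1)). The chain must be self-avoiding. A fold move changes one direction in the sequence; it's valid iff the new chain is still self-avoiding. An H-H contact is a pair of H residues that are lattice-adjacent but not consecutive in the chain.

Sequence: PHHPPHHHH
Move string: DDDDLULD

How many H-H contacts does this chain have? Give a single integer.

Answer: 1

Derivation:
Positions: [(0, 0), (0, -1), (0, -2), (0, -3), (0, -4), (-1, -4), (-1, -3), (-2, -3), (-2, -4)]
H-H contact: residue 5 @(-1,-4) - residue 8 @(-2, -4)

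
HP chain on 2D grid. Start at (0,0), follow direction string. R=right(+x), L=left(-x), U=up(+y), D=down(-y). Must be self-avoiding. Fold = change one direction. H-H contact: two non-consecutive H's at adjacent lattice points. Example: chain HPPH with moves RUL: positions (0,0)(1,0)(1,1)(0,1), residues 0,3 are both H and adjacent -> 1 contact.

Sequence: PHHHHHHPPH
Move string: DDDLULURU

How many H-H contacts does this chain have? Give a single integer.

Answer: 1

Derivation:
Positions: [(0, 0), (0, -1), (0, -2), (0, -3), (-1, -3), (-1, -2), (-2, -2), (-2, -1), (-1, -1), (-1, 0)]
H-H contact: residue 2 @(0,-2) - residue 5 @(-1, -2)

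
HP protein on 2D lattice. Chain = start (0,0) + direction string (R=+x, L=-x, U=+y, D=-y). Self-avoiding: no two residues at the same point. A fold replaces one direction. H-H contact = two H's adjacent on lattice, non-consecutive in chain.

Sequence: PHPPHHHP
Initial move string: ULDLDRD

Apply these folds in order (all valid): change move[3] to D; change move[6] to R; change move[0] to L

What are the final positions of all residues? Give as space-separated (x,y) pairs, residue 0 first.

Initial moves: ULDLDRD
Fold: move[3]->D => ULDDDRD (positions: [(0, 0), (0, 1), (-1, 1), (-1, 0), (-1, -1), (-1, -2), (0, -2), (0, -3)])
Fold: move[6]->R => ULDDDRR (positions: [(0, 0), (0, 1), (-1, 1), (-1, 0), (-1, -1), (-1, -2), (0, -2), (1, -2)])
Fold: move[0]->L => LLDDDRR (positions: [(0, 0), (-1, 0), (-2, 0), (-2, -1), (-2, -2), (-2, -3), (-1, -3), (0, -3)])

Answer: (0,0) (-1,0) (-2,0) (-2,-1) (-2,-2) (-2,-3) (-1,-3) (0,-3)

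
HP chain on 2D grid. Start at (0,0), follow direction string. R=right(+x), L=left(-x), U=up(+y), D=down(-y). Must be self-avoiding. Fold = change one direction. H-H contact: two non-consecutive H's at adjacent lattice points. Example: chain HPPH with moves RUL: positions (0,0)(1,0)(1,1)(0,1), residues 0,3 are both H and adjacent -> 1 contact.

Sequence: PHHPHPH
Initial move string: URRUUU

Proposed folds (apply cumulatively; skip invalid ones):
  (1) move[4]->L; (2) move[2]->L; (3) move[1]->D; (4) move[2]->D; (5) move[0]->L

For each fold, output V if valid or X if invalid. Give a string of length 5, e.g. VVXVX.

Initial: URRUUU -> [(0, 0), (0, 1), (1, 1), (2, 1), (2, 2), (2, 3), (2, 4)]
Fold 1: move[4]->L => URRULU VALID
Fold 2: move[2]->L => URLULU INVALID (collision), skipped
Fold 3: move[1]->D => UDRULU INVALID (collision), skipped
Fold 4: move[2]->D => URDULU INVALID (collision), skipped
Fold 5: move[0]->L => LRRULU INVALID (collision), skipped

Answer: VXXXX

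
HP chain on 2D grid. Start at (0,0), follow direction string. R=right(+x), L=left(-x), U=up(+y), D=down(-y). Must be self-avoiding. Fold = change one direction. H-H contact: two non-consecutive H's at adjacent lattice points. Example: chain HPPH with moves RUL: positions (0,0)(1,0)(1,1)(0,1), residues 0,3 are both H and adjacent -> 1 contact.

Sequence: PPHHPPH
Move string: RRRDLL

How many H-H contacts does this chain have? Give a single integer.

Answer: 0

Derivation:
Positions: [(0, 0), (1, 0), (2, 0), (3, 0), (3, -1), (2, -1), (1, -1)]
No H-H contacts found.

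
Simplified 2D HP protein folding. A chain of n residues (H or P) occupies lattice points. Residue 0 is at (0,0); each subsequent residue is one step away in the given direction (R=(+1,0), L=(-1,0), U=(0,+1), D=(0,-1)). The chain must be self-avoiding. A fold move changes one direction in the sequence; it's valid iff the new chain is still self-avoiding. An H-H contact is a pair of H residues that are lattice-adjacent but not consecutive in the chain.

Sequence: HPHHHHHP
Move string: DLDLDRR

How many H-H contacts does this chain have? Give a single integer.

Answer: 1

Derivation:
Positions: [(0, 0), (0, -1), (-1, -1), (-1, -2), (-2, -2), (-2, -3), (-1, -3), (0, -3)]
H-H contact: residue 3 @(-1,-2) - residue 6 @(-1, -3)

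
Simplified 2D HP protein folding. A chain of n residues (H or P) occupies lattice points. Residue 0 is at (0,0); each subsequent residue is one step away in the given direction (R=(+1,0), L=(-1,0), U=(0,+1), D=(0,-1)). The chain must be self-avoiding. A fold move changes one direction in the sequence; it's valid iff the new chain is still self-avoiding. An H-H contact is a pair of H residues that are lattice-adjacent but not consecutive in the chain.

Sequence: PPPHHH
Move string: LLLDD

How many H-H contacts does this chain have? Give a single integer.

Answer: 0

Derivation:
Positions: [(0, 0), (-1, 0), (-2, 0), (-3, 0), (-3, -1), (-3, -2)]
No H-H contacts found.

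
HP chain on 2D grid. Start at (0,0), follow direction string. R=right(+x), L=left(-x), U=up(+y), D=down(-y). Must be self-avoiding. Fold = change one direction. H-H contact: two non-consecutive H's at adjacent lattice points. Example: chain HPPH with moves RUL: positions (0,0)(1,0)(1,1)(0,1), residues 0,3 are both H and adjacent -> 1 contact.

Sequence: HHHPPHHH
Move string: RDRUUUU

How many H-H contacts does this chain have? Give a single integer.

Answer: 0

Derivation:
Positions: [(0, 0), (1, 0), (1, -1), (2, -1), (2, 0), (2, 1), (2, 2), (2, 3)]
No H-H contacts found.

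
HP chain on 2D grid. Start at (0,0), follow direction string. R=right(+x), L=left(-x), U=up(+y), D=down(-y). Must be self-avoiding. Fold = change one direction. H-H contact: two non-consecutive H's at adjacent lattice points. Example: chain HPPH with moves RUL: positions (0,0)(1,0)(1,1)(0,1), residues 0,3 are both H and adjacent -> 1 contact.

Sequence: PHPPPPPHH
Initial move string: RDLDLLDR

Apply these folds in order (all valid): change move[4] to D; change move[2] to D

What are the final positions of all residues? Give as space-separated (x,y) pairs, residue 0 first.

Initial moves: RDLDLLDR
Fold: move[4]->D => RDLDDLDR (positions: [(0, 0), (1, 0), (1, -1), (0, -1), (0, -2), (0, -3), (-1, -3), (-1, -4), (0, -4)])
Fold: move[2]->D => RDDDDLDR (positions: [(0, 0), (1, 0), (1, -1), (1, -2), (1, -3), (1, -4), (0, -4), (0, -5), (1, -5)])

Answer: (0,0) (1,0) (1,-1) (1,-2) (1,-3) (1,-4) (0,-4) (0,-5) (1,-5)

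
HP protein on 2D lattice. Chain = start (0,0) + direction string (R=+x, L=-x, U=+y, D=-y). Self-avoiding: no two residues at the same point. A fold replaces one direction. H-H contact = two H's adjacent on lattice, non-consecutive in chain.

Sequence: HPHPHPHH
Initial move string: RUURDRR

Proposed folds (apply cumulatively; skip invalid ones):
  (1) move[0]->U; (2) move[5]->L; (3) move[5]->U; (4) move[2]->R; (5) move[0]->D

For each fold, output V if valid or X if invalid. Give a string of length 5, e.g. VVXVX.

Answer: VXXVX

Derivation:
Initial: RUURDRR -> [(0, 0), (1, 0), (1, 1), (1, 2), (2, 2), (2, 1), (3, 1), (4, 1)]
Fold 1: move[0]->U => UUURDRR VALID
Fold 2: move[5]->L => UUURDLR INVALID (collision), skipped
Fold 3: move[5]->U => UUURDUR INVALID (collision), skipped
Fold 4: move[2]->R => UURRDRR VALID
Fold 5: move[0]->D => DURRDRR INVALID (collision), skipped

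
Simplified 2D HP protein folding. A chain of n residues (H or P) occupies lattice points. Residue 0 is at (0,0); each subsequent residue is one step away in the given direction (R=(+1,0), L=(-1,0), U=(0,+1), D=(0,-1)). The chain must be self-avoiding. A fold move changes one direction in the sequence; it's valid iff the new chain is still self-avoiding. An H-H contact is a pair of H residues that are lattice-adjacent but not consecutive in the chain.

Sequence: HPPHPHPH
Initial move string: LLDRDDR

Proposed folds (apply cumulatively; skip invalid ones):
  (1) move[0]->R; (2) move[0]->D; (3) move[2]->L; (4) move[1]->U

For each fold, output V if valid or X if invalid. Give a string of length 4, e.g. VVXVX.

Answer: XVXX

Derivation:
Initial: LLDRDDR -> [(0, 0), (-1, 0), (-2, 0), (-2, -1), (-1, -1), (-1, -2), (-1, -3), (0, -3)]
Fold 1: move[0]->R => RLDRDDR INVALID (collision), skipped
Fold 2: move[0]->D => DLDRDDR VALID
Fold 3: move[2]->L => DLLRDDR INVALID (collision), skipped
Fold 4: move[1]->U => DUDRDDR INVALID (collision), skipped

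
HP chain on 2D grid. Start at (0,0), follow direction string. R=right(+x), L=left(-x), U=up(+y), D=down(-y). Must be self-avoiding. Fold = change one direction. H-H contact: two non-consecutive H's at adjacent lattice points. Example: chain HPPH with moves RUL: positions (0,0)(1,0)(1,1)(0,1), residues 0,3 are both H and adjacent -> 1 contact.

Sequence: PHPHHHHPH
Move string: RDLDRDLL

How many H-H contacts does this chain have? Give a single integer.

Positions: [(0, 0), (1, 0), (1, -1), (0, -1), (0, -2), (1, -2), (1, -3), (0, -3), (-1, -3)]
No H-H contacts found.

Answer: 0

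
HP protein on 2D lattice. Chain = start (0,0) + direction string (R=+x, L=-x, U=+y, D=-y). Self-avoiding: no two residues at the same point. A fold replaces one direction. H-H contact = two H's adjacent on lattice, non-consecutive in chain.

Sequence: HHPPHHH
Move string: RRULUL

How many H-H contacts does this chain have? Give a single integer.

Positions: [(0, 0), (1, 0), (2, 0), (2, 1), (1, 1), (1, 2), (0, 2)]
H-H contact: residue 1 @(1,0) - residue 4 @(1, 1)

Answer: 1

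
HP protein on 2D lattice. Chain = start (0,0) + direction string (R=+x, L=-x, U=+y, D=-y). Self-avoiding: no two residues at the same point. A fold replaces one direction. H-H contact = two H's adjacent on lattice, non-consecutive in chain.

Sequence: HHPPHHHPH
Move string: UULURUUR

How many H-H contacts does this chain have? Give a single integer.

Answer: 0

Derivation:
Positions: [(0, 0), (0, 1), (0, 2), (-1, 2), (-1, 3), (0, 3), (0, 4), (0, 5), (1, 5)]
No H-H contacts found.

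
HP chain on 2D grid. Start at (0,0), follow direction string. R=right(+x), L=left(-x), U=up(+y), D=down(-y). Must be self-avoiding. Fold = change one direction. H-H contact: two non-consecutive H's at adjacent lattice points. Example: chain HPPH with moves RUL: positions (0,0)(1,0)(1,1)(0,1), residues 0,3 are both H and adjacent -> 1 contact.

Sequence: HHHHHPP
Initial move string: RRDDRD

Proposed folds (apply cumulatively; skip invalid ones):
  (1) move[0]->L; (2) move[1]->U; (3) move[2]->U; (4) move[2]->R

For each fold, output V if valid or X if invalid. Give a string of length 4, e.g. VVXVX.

Initial: RRDDRD -> [(0, 0), (1, 0), (2, 0), (2, -1), (2, -2), (3, -2), (3, -3)]
Fold 1: move[0]->L => LRDDRD INVALID (collision), skipped
Fold 2: move[1]->U => RUDDRD INVALID (collision), skipped
Fold 3: move[2]->U => RRUDRD INVALID (collision), skipped
Fold 4: move[2]->R => RRRDRD VALID

Answer: XXXV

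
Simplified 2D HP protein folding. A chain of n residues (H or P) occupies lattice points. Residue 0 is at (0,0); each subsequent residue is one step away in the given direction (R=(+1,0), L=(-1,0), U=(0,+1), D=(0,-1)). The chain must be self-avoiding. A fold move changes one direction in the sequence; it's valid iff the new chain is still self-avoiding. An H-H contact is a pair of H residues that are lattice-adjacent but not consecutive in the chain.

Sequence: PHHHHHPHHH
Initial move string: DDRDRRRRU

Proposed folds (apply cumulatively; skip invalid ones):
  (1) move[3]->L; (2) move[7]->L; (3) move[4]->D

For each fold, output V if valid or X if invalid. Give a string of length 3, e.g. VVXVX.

Answer: XXV

Derivation:
Initial: DDRDRRRRU -> [(0, 0), (0, -1), (0, -2), (1, -2), (1, -3), (2, -3), (3, -3), (4, -3), (5, -3), (5, -2)]
Fold 1: move[3]->L => DDRLRRRRU INVALID (collision), skipped
Fold 2: move[7]->L => DDRDRRRLU INVALID (collision), skipped
Fold 3: move[4]->D => DDRDDRRRU VALID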